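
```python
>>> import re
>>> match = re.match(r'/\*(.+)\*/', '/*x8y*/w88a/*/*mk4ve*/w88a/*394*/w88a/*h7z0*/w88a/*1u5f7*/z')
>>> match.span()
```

`re.match` won't scan ahead — the pattern has to work from the very first character.
The match spans [0:58] → '/*x8y*/w88a/*/*mk4ve*/w88a/*394*/w88a/*h7z0*/w88a/*1u5f7*/'.

(0, 58)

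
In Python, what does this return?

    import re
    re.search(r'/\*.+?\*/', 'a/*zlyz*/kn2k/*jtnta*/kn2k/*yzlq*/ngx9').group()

'/*zlyz*/'

The `?` after the quantifier makes it lazy — it takes as little as possible before letting the rest of the pattern try.
`re.search` tries every starting position until one works.
The match spans [1:9] → '/*zlyz*/'.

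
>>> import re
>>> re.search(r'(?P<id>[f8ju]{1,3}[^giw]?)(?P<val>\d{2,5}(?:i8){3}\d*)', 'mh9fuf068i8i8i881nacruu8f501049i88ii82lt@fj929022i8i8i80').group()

'fuf068i8i8i881'

This matches 1 to 3 of one of [f8ju], then optionally any character except [giw] (captured as 'id'); then 2 to 5 of a digit, then the literal 'i8' repeated 3 times, then zero or more of a digit (captured as 'val').
The match spans [3:17] → 'fuf068i8i8i881'.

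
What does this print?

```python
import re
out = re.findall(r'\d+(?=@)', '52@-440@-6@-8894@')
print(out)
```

['52', '440', '6', '8894']

The positive lookaround only admits positions where the adjacent text matches; those characters stay outside the span.
Scanning left to right: at [0:2] → '52'; at [4:7] → '440'; at [9:10] → '6'; at [12:16] → '8894'.
With no groups in the pattern, `findall` gives back each whole match — 4 here.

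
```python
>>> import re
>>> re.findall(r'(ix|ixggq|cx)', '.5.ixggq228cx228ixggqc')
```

The regex engine tests alternatives in the order written; an earlier branch that matches wins even if a later one would match more.
Because there's exactly one group, `findall` drops the full match and keeps group 1 from each hit.

['ix', 'cx', 'ix']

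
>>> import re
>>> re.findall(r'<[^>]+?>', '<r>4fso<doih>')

Matches: at [0:3] → '<r>'; at [7:13] → '<doih>'.
`findall` yields the raw match text (2 of them) because the pattern has no groups.

['<r>', '<doih>']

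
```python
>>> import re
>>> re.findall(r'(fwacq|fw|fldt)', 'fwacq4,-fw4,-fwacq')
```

Alternation isn't longest-match — the leftmost alternative that fits at this position is chosen.
With a single group, `findall` returns only what that group captured — 3 items.

['fwacq', 'fw', 'fwacq']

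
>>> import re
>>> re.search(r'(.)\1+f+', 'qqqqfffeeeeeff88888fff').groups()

The match spans [0:7] → 'qqqqfff'.
Captured: group 1 = 'q'.

('q',)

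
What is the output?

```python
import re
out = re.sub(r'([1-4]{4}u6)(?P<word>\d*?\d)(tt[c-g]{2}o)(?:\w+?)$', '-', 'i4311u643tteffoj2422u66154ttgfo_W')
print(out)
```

The pattern matches exactly 4 of a character in [1-4], then the literal 'u6' (captured); then zero or more of a digit (lazy), then a digit (captured as 'word'); then the literal 'tt', then exactly 2 of a character in [c-g], then a literal 'o' (captured); then one or more of a word character (lazy) (non-capturing group); then anchored at the end.
Every occurrence is swapped for '-'.

i4311u643tteffoj-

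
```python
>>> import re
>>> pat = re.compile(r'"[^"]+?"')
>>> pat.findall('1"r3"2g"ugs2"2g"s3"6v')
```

Walking the string: at [1:5] → '"r3"'; at [7:13] → '"ugs2"'; at [15:19] → '"s3"'.
Since nothing is captured, `findall` lists the 3 matched substrings directly.

['"r3"', '"ugs2"', '"s3"']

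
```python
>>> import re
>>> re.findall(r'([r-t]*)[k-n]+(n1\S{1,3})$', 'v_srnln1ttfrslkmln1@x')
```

[('rs', 'n1@x')]

The pattern matches zero or more of a character in [r-t] (captured); then one or more of a character in [k-n]; then the literal 'n1', then 1 to 3 of a non-whitespace character (captured); then anchored at the end.
Matches: at [11:21] match 'rslkmln1@x', groups = ('rs', 'n1@x').
With 2 capturing groups, `findall` returns a 2-tuple per match.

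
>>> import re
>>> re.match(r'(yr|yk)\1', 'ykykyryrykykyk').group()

The backreference `\1` re-matches whatever the first group consumed, character for character.
`re.match` only tries the pattern at the start of the string.
The match spans [0:4] → 'ykyk'.
Captured: group 1 = 'yk'.

'ykyk'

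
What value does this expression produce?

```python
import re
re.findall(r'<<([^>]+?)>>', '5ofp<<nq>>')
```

['nq']

One capturing group, so `findall` returns just the captured substring from the one match — 1 in all.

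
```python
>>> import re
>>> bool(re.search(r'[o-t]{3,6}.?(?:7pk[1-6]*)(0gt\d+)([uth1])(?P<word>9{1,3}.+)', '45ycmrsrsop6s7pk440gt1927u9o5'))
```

The pattern matches 3 to 6 of a character in [o-t], then optionally any character; then the literal '7pk', then zero or more of a character in [1-6] (non-capturing group); then the literal '0gt', then one or more of a digit (captured); then one of [uth1] (captured); then 1 to 3 of a literal '9', then one or more of any character (captured as 'word').
Here no position works, so the call returns None, and `bool(None)` is False.

False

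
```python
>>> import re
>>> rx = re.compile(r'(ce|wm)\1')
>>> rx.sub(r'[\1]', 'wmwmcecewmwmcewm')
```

'[wm][ce][wm]cewm'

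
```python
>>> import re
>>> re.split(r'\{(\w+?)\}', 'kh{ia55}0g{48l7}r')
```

['kh', 'ia55', '0g', '48l7', 'r']

Matches to split on: at [2:8] → '{ia55}'; at [10:16] → '{48l7}'.
Because the pattern has a capturing group, `split` also inserts each captured text between the pieces.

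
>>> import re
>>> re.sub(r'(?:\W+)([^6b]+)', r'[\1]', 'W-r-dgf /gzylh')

'W[r-dgf /gzylh]'

Pattern: one or more of a non-word character (non-capturing group); then one or more of any character except [6b] (captured).
The replacement refers to a captured group, so each match is rewritten using its own captured text.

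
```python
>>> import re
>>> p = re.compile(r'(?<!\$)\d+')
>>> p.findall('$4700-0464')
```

['700', '0464']

The negative lookaround is zero-width — it rules out positions where the adjacent text would match, without consuming anything.
Walking the string: at [2:5] → '700'; at [6:10] → '0464'.
`findall` yields the raw match text (2 of them) because the pattern has no groups.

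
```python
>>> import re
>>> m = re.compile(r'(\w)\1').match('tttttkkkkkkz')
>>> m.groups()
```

('t',)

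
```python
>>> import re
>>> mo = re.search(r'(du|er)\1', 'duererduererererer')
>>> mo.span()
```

A backreference is literal: `\1` must see the identical characters the first group matched.
`re.search` scans for the first position where the pattern succeeds.
The match spans [2:6] → 'erer'.
Captured: group 1 = 'er'.

(2, 6)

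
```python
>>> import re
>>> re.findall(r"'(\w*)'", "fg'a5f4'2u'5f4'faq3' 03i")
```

['a5f4', '5f4']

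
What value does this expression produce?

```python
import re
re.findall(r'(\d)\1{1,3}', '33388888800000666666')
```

['3', '8', '8', '0', '6', '6']

The backreference `\1` re-matches whatever the first group consumed, character for character.
With a single group, `findall` returns only what that group captured — 6 items.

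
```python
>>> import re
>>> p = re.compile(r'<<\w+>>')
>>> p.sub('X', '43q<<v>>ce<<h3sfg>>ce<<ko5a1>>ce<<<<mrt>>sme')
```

'43qXceXceXce<<Xsme'

Matches: at [3:8] → '<<v>>'; at [10:19] → '<<h3sfg>>'; at [21:30] → '<<ko5a1>>'; at [34:41] → '<<mrt>>'.
Every occurrence is swapped for 'X'.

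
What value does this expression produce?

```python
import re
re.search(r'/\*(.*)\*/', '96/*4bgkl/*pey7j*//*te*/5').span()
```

(2, 24)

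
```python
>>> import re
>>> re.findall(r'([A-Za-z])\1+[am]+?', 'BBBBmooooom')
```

['B', 'o']

`\1` has to match the exact text group 1 already captured.
One capturing group, so `findall` returns just the captured substring from each match — 2 in all.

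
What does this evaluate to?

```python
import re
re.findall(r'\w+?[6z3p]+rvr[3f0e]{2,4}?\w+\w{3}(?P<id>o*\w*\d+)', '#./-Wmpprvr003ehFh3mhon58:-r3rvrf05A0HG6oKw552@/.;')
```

This matches one or more of a word character (lazy), then one or more of one of [6z3p], then the literal 'rvr'; then 2 to 4 of one of [3f0e] (lazy), then one or more of a word character, then exactly 3 of a word character; then zero or more of a literal 'o', then zero or more of a word character, then one or more of a digit (captured as 'id').
`findall` collects group 1 from each match (2 total).

['8', '2']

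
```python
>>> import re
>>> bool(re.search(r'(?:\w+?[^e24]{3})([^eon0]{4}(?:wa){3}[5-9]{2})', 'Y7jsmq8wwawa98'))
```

False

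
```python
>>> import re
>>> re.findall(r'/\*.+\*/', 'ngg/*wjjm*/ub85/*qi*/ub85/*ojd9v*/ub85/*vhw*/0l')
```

['/*wjjm*/ub85/*qi*/ub85/*ojd9v*/ub85/*vhw*/']

`findall` yields the raw match text (1 of them) because the pattern has no groups.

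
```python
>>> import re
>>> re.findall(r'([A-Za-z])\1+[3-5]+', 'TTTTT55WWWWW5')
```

`\1` is not a pattern — it's the concrete string captured by group 1, re-applied verbatim.
Scanning left to right: at [0:7] match 'TTTTT55', group 1 = 'T'; at [7:13] match 'WWWWW5', group 1 = 'W'.
Because there's exactly one group, `findall` drops the full match and keeps group 1 from each hit.

['T', 'W']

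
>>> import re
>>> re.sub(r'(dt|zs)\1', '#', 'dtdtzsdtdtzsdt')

`\1` is not a pattern — it's the concrete string captured by group 1, re-applied verbatim.
Matches: at [0:4] → 'dtdt'; at [6:10] → 'dtdt'.
Each match is replaced by '#'.

'#zs#zsdt'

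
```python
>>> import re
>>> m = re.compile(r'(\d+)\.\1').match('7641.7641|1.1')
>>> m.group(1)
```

'7641'

`\1` has to match the exact text group 1 already captured.
`re.match` won't scan ahead — the pattern has to work from the very first character.
The match spans [0:9] → '7641.7641'.
Captured: group 1 = '7641'.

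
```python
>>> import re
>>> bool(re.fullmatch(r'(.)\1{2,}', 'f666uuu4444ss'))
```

False

`re.fullmatch` requires the pattern to consume the entire string.
Here there's no way to consume every character, so the call returns None, and `bool(None)` is False.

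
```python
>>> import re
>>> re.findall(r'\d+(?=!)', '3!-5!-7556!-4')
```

['3', '5', '7556']

The positive lookaround only admits positions where the adjacent text matches; those characters stay outside the span.
`findall` yields the raw match text (3 of them) because the pattern has no groups.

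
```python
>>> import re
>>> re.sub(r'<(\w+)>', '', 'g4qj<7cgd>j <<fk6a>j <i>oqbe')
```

'g4qjj <j oqbe'

Matches: at [4:10] → '<7cgd>'; at [13:19] → '<fk6a>'; at [21:24] → '<i>'.
Every occurrence is swapped for ''.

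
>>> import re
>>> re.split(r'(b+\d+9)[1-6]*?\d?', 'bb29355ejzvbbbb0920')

['', 'bb29', '55ejzv', 'bbbb09', '0']

Pattern: one or more of the literal 'b', then one or more of a digit, then a literal '9' (captured); then zero or more of a character in [1-6] (lazy), then optionally a digit.
A `+?`/`*?`/`{m,n}?` starts at its minimum and grows only as far as needed for what follows to match.
Matches to split on: at [0:5] → 'bb293'; at [11:18] → 'bbbb092'.
`re.split` interleaves the captured-group text with the surrounding fragments.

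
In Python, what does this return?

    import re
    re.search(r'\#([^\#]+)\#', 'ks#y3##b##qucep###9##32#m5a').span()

(2, 6)

The match spans [2:6] → '#y3#'.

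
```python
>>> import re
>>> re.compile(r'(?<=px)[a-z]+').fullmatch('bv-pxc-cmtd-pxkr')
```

None

`fullmatch` succeeds only if the pattern covers the string from start to end.
Here the pattern can't cover the whole string, so the call returns None.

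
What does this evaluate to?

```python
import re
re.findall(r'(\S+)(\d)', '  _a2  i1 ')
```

[('_a', '2'), ('i', '1')]

This matches one or more of a non-whitespace character (captured); then a digit (captured).
Walking the string: at [2:5] match '_a2', groups = ('_a', '2'); at [7:9] match 'i1', groups = ('i', '1').
Multiple groups make `findall` return tuples — one 2-tuple for each match.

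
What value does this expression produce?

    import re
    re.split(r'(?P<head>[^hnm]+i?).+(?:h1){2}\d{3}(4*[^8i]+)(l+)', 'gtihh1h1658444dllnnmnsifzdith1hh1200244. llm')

['', 'gti', '444dl', 'l', 'nnmnsifzdith1hh1200244. llm']

Pattern: one or more of any character except [hnm], then optionally the literal 'i' (captured as 'head'); then one or more of any character, then the literal 'h1' repeated 2 times, then exactly 3 of a digit; then zero or more of a literal '4', then one or more of any character except [8i] (captured); then one or more of a literal 'l' (captured).
With a capturing group present, the delimiter's captured portion is kept in the result list.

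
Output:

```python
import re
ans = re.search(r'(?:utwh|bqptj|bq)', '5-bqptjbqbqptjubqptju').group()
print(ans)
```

Alternation isn't longest-match — the leftmost alternative that fits at this position is chosen.
The match spans [2:7] → 'bqptj'.

bqptj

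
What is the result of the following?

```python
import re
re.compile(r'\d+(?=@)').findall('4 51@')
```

['51']

Because the assertion is zero-width, the text it checks is not consumed and won't appear in the result.
Walking the string: at [2:4] → '51'.
`findall` yields the raw match text (1 of them) because the pattern has no groups.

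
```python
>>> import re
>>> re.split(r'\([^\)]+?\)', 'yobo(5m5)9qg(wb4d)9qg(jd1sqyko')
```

Matches to split on: at [4:9] → '(5m5)'; at [12:18] → '(wb4d)'.
`split` removes every match and returns the 3 fragments in between.

['yobo', '9qg', '9qg(jd1sqyko']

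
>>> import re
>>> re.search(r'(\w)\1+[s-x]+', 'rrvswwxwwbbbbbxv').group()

'rrvswwxww'

After group 1 captures some text, `\1` only succeeds where that same text appears again.
`search` walks the string left to right and returns the first match it finds.
The match spans [0:9] → 'rrvswwxww'.
Captured: group 1 = 'r'.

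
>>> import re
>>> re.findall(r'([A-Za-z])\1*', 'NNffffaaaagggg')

`\1` has to match the exact text group 1 already captured.
Matches: at [0:2] match 'NN', group 1 = 'N'; at [2:6] match 'ffff', group 1 = 'f'; at [6:10] match 'aaaa', group 1 = 'a'; at [10:14] match 'gggg', group 1 = 'g'.
One capturing group, so `findall` returns just the captured substring from each match — 4 in all.

['N', 'f', 'a', 'g']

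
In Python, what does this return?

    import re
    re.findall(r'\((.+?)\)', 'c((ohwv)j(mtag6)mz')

['(ohwv', 'mtag6']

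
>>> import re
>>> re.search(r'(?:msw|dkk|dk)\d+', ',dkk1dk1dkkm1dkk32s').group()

'dkk1'

The match spans [1:5] → 'dkk1'.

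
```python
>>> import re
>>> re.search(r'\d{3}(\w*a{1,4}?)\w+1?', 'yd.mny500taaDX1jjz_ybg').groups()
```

('taa',)

Pattern: exactly 3 of a digit; then zero or more of a word character, then 1 to 4 of the literal 'a' (lazy) (captured); then one or more of a word character, then optionally a literal '1'.
`re.search` tries every starting position until one works.
The match spans [6:22] → '500taaDX1jjz_ybg'.
Captured: group 1 = 'taa'.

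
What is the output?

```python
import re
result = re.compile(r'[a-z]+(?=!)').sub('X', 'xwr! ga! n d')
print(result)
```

The lookaround is zero-width — it requires the adjacent text to match without consuming it, so the asserted text isn't part of the match.
Each match is replaced by 'X'.

X! X! n d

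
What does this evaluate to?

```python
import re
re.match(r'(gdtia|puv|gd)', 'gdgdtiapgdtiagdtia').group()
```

'gd'

With `match`, the pattern is implicitly anchored at the beginning.
The match spans [0:2] → 'gd'.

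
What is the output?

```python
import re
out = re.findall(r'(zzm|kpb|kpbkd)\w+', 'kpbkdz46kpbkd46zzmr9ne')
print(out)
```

The regex engine tests alternatives in the order written; an earlier branch that matches wins even if a later one would match more.
One capturing group, so `findall` returns just the captured substring from the one match — 1 in all.

['kpb']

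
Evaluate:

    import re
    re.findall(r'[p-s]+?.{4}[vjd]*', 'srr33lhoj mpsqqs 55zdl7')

The pattern matches one or more of a character in [p-s] (lazy); then exactly 4 of any character, then zero or more of one of [vjd].
Scanning left to right: at [0:5] → 'srr33'; at [11:16] → 'psqqs'.
With no groups in the pattern, `findall` gives back each whole match — 2 here.

['srr33', 'psqqs']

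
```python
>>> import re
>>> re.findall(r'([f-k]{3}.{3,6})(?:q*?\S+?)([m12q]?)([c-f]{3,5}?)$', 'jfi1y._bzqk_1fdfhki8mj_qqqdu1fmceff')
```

[('jfi1y._bz', 'm', 'ceff')]

With the lazy modifier that quantifier settles for the fewest repetitions that let the rest of the pattern succeed (the atoms after it are unaffected and can still be greedy).
Multiple groups make `findall` return tuples — one 3-tuple for the one match.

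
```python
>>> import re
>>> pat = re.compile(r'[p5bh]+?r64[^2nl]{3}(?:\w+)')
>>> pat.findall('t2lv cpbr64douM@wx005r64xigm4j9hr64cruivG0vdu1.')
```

With no groups in the pattern, `findall` gives back each whole match — 2 here.

['pbr64douM', '5r64xigm4j9hr64cruivG0vdu1']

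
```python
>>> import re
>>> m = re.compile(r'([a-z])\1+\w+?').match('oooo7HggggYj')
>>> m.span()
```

(0, 5)

`match` is anchored at position 0; if the pattern doesn't fit there, it returns None.
The match spans [0:5] → 'oooo7'.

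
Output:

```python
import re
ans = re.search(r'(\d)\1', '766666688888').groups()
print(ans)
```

('6',)

The match spans [1:3] → '66'.
Captured: group 1 = '6'.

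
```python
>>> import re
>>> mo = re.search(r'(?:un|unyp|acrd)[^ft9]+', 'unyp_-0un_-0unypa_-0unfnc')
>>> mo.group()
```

'unyp_-0un_-0unypa_-0un'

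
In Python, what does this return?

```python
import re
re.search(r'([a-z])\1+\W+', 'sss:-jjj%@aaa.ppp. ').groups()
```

('s',)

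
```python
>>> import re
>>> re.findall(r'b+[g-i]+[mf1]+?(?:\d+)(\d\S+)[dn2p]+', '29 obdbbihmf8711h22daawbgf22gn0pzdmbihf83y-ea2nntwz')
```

The pattern matches one or more of a literal 'b'; then one or more of a character in [g-i], then one or more of one of [mf1] (lazy); then one or more of a digit (non-capturing group); then a digit, then one or more of a non-whitespace character (captured); then one or more of one of [dn2p].
Walking the string: at [6:48] match 'bbihmf8711h22daawbgf22gn0pzdmbihf83y-ea2nn', group 1 = '1h22daawbgf22gn0pzdmbihf83y-ea2n'.
With a single group, `findall` returns only what that group captured — 1 item.

['1h22daawbgf22gn0pzdmbihf83y-ea2n']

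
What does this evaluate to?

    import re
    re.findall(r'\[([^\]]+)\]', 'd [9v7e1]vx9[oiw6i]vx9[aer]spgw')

['9v7e1', 'oiw6i', 'aer']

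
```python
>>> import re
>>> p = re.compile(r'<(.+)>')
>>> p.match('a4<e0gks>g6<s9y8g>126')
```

None

With `match`, the pattern is implicitly anchored at the beginning.
Here position 0 doesn't satisfy it, so the call returns None.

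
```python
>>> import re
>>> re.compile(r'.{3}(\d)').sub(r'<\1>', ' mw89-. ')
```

The pattern matches exactly 3 of any character; then a digit (captured).
Matches: at [0:4] → ' mw8'.
The replacement refers to a captured group, so each match is rewritten using its own captured text.

'<8>9-. '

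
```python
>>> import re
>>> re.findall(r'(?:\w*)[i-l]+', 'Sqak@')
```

Pattern: zero or more of a word character (non-capturing group); then one or more of a character in [i-l].
Walking the string: at [0:4] → 'Sqak'.
With no groups in the pattern, `findall` gives back each whole match — 1 here.

['Sqak']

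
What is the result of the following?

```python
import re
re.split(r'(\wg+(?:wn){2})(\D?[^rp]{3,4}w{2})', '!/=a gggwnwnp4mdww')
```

['!/=a ', 'gggwnwn', 'p4mdww', '']

Because the pattern has a capturing group, `split` also inserts each captured text between the pieces.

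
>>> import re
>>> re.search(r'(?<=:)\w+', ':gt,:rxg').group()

The `(?=…)`/`(?<=…)` assertion just peeks at neighbouring text; it doesn't advance the match position.
The match spans [1:3] → 'gt'.

'gt'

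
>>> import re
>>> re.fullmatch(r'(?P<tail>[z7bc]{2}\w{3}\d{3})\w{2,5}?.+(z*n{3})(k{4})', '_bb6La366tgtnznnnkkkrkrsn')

For `fullmatch`, every character of the input must be accounted for by the pattern.
Here the string isn't matched end-to-end, so the call returns None.

None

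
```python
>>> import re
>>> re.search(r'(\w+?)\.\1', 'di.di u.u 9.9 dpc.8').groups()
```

('di',)

The backreference `\1` re-matches whatever the first group consumed, character for character.
`re.search` scans for the first position where the pattern succeeds.
The match spans [0:5] → 'di.di'.
Captured: group 1 = 'di'.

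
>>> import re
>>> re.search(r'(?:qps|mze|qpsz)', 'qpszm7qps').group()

'qps'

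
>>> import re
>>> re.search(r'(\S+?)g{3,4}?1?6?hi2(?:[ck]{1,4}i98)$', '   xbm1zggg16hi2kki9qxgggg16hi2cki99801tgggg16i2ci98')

Here no position works, so the call returns None.

None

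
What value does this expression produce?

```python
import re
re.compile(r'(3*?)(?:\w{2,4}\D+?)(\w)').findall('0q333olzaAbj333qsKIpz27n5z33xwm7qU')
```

The pattern matches zero or more of a literal '3' (lazy) (captured); then 2 to 4 of a word character, then one or more of a non-digit (lazy) (non-capturing group); then a word character (captured).
The `?` after the quantifier makes it lazy — it takes as little as possible before letting the rest of the pattern try.
Scanning left to right: at [1:7] match 'q333ol', groups = ('', 'l'); at [7:13] match 'zaAbj3', groups = ('', '3'); at [13:19] match '33qsKI', groups = ('', 'I'); at [19:25] match 'pz27n5', groups = ('', '5'); at [25:31] match 'z33xwm', groups = ('', 'm').
Multiple groups make `findall` return tuples — one 2-tuple for each match.

[('', 'l'), ('', '3'), ('', 'I'), ('', '5'), ('', 'm')]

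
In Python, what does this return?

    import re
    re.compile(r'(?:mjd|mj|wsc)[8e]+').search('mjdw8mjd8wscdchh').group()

'mjd8'

Unlike `match`, `search` isn't anchored — it looks for the pattern anywhere in the string.
The match spans [5:9] → 'mjd8'.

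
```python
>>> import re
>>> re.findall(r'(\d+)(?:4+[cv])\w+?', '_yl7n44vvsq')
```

Because there's exactly one group, `findall` drops the full match and keeps group 1 from the one hit.

['4']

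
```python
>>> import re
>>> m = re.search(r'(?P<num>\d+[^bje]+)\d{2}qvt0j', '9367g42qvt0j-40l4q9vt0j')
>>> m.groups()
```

('9367g',)

The match spans [0:12] → '9367g42qvt0j'.
Captured: group 1 = '9367g'.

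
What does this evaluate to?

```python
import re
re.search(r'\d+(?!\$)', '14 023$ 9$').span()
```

The negative lookaround is zero-width — it rules out positions where the adjacent text would match, without consuming anything.
Unlike `match`, `search` isn't anchored — it looks for the pattern anywhere in the string.
The match spans [0:2] → '14'.

(0, 2)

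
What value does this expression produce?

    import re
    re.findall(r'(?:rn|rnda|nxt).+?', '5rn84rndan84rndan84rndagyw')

['rn8', 'rnd', 'rnd', 'rnd']

The regex engine tests alternatives in the order written; an earlier branch that matches wins even if a later one would match more.
Matches: at [1:4] → 'rn8'; at [5:8] → 'rnd'; at [12:15] → 'rnd'; at [19:22] → 'rnd'.
Since nothing is captured, `findall` lists the 4 matched substrings directly.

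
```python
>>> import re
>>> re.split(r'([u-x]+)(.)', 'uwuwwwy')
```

['', 'uwuwww', 'y', '']

The pattern matches one or more of a character in [u-x] (captured); then any character (captured).
Matches to split on: at [0:7] → 'uwuwwwy'.
Because the pattern has a capturing group, `split` also inserts each captured text between the pieces.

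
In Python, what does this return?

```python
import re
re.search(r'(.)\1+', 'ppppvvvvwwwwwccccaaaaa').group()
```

'pppp'

A backreference is literal: `\1` must see the identical characters the first group matched.
The match spans [0:4] → 'pppp'.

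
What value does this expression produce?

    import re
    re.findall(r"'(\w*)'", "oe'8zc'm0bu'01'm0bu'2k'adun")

['8zc', '01', '2k']

Walking the string: at [2:7] match "'8zc'", group 1 = '8zc'; at [11:15] match "'01'", group 1 = '01'; at [19:23] match "'2k'", group 1 = '2k'.
`findall` collects group 1 from each match (3 total).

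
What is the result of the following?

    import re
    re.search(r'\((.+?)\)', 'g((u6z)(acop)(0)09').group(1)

The match spans [1:7] → '((u6z)'.
Captured: group 1 = '(u6z'.

'(u6z'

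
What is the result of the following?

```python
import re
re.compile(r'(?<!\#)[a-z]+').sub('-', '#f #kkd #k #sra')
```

'#f #k- #k #s-'

The negative lookaround is zero-width — it rules out positions where the adjacent text would match, without consuming anything.
Matches: at [5:7] → 'kd'; at [13:15] → 'ra'.
Each match is replaced by '-'.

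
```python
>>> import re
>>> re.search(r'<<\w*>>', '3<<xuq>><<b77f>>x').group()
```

`search` walks the string left to right and returns the first match it finds.
The match spans [1:8] → '<<xuq>>'.

'<<xuq>>'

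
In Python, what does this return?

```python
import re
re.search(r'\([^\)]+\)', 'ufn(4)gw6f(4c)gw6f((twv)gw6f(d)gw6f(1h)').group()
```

'(4)'

The match spans [3:6] → '(4)'.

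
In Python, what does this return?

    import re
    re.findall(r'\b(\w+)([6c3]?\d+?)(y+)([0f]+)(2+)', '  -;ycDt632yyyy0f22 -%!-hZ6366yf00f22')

[('ycDt63', '2', 'yyyy', '0f', '22'), ('hZ636', '6', 'y', 'f00f', '22')]

Pattern: a word boundary (`\b`, zero-width); then one or more of a word character (captured); then optionally one of [6c3], then one or more of a digit (lazy) (captured); then one or more of a literal 'y' (captured); then one or more of one of [0f] (captured); then one or more of a literal '2' (captured).
Scanning left to right: at [4:19] match 'ycDt632yyyy0f22', groups = ('ycDt63', '2', 'yyyy', '0f', '22'); at [24:37] match 'hZ6366yf00f22', groups = ('hZ636', '6', 'y', 'f00f', '22').
With 5 capturing groups, `findall` returns a 5-tuple per match.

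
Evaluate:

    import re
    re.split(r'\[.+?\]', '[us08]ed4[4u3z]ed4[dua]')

Each match becomes a cut point; 4 segments remain.

['', 'ed4', 'ed4', '']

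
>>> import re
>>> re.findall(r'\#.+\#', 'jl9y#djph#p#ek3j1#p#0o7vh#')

Matches: at [4:26] → '#djph#p#ek3j1#p#0o7vh#'.
`findall` yields the raw match text (1 of them) because the pattern has no groups.

['#djph#p#ek3j1#p#0o7vh#']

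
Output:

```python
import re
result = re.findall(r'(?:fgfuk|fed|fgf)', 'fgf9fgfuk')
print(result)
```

['fgf', 'fgfuk']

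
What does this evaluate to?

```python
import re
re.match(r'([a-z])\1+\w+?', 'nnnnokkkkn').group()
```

'nnnno'

`re.match` only tries the pattern at the start of the string.
The match spans [0:5] → 'nnnno'.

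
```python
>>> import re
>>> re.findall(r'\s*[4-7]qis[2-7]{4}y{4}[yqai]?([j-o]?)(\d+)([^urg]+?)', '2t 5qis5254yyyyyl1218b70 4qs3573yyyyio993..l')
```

The pattern matches zero or more of whitespace, then a character in [4-7], then the literal 'qis'; then exactly 4 of a character in [2-7], then exactly 4 of the literal 'y', then optionally one of [yqai]; then optionally a character in [j-o] (captured); then one or more of a digit (captured); then one or more of any character except [urg] (lazy) (captured).
Walking the string: at [2:22] match ' 5qis5254yyyyyl1218b', groups = ('l', '1218', 'b').
Multiple groups make `findall` return tuples — one 3-tuple for the one match.

[('l', '1218', 'b')]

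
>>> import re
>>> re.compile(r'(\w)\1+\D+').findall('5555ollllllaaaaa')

`\1` is not a pattern — it's the concrete string captured by group 1, re-applied verbatim.
`findall` collects group 1 from the one match (1 total).

['5']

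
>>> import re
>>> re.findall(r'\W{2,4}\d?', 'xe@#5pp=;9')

`findall` yields the raw match text (2 of them) because the pattern has no groups.

['@#5', '=;9']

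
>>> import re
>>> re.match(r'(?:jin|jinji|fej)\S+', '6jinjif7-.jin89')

None

With `match`, the pattern is implicitly anchored at the beginning.
Here the pattern fails at index 0, so the call returns None.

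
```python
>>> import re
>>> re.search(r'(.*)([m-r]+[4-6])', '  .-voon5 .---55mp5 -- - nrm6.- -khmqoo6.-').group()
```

This matches zero or more of any character (captured); then one or more of a character in [m-r], then a character in [4-6] (captured).
`search` walks the string left to right and returns the first match it finds.
The match spans [0:40] → '  .-voon5 .---55mp5 -- - nrm6.- -khmqoo6'.
Captured: group 1 = '  .-voon5 .---55mp5 -- - nrm6.- -khmqo', group 2 = 'o6'.

'  .-voon5 .---55mp5 -- - nrm6.- -khmqoo6'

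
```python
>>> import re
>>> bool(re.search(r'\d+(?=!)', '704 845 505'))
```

False

Lookahead/lookbehind check context without consuming it, so the matched span excludes the asserted characters.
`re.search` tries every starting position until one works.
Here no position works, so the call returns None, and `bool(None)` is False.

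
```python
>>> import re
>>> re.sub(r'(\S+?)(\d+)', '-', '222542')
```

Pattern: one or more of a non-whitespace character (lazy) (captured); then one or more of a digit (captured).
Every occurrence is swapped for '-'.

'-'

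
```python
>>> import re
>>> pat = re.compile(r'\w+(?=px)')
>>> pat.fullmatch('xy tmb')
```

`re.fullmatch` is like wrapping the pattern in `^…$` (in single-line mode).
Here the string isn't matched end-to-end, so the call returns None.

None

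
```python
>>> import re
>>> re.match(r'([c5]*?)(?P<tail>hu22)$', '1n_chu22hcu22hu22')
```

None

Pattern: zero or more of one of [c5] (lazy) (captured); then the literal 'hu', then the literal '22' (captured as 'tail'); then anchored at the end.
With `match`, the pattern is implicitly anchored at the beginning.
Here the string doesn't start with a match, so the call returns None.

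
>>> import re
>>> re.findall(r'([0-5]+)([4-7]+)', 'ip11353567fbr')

Pattern: one or more of a character in [0-5] (captured); then one or more of a character in [4-7] (captured).
2 groups means the one result is a tuple of 2 captured strings — 1 here.

[('113535', '67')]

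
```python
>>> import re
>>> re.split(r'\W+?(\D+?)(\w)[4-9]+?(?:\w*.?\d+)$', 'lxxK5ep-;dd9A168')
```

Pattern: one or more of a non-word character (lazy); then one or more of a non-digit (lazy) (captured); then a word character (captured); then one or more of a character in [4-9] (lazy); then zero or more of a word character, then optionally any character, then one or more of a digit (non-capturing group); then anchored at the end.
With the lazy modifier that quantifier settles for the fewest repetitions that let the rest of the pattern succeed (the atoms after it are unaffected and can still be greedy).
Matches to split on: at [7:16] → '-;dd9A168'.
The group in the pattern means `split` returns the separators' captures alongside the pieces.

['lxxK5ep', ';d', 'd', '']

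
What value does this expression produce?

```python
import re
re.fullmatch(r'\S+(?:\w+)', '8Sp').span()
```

Pattern: one or more of a non-whitespace character; then one or more of a word character (non-capturing group).
`fullmatch` succeeds only if the pattern covers the string from start to end.
The match spans [0:3] → '8Sp'.

(0, 3)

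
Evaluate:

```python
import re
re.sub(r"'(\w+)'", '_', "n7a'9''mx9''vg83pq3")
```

"n7a__'vg83pq3"

Each match is replaced by '_'.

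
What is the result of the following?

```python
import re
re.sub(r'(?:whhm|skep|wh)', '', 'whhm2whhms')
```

The regex engine tests alternatives in the order written; an earlier branch that matches wins even if a later one would match more.
Matches: at [0:4] → 'whhm'; at [5:9] → 'whhm'.
Every occurrence is swapped for ''.

'2s'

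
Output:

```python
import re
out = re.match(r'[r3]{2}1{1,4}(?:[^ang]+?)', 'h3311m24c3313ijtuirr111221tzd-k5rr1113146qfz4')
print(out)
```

Pattern: exactly 2 of one of [r3], then 1 to 4 of the literal '1'; then one or more of any character except [ang] (lazy) (non-capturing group).
`match` is anchored at position 0; if the pattern doesn't fit there, it returns None.
Here position 0 doesn't satisfy it, so the call returns None.

None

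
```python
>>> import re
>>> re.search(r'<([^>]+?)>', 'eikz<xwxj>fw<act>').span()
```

(4, 10)

`re.search` scans for the first position where the pattern succeeds.
The match spans [4:10] → '<xwxj>'.
Captured: group 1 = 'xwxj'.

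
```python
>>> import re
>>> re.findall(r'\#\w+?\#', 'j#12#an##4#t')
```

['#12#', '#4#']

Matches: at [1:5] → '#12#'; at [8:11] → '#4#'.
With no groups in the pattern, `findall` gives back each whole match — 2 here.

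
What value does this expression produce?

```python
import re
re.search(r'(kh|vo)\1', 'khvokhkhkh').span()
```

(4, 8)

`\1` is not a pattern — it's the concrete string captured by group 1, re-applied verbatim.
The match spans [4:8] → 'khkh'.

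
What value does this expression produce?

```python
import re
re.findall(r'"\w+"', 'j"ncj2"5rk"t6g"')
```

Since nothing is captured, `findall` lists the 2 matched substrings directly.

['"ncj2"', '"t6g"']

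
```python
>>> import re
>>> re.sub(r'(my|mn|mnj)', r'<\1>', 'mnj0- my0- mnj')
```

'<mn>j0- <my>0- <mn>j'

Alternation isn't longest-match — the leftmost alternative that fits at this position is chosen.
The replacement refers to a captured group, so each match is rewritten using its own captured text.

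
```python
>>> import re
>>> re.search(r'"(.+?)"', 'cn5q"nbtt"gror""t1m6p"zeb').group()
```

`search` walks the string left to right and returns the first match it finds.
The match spans [4:10] → '"nbtt"'.
Captured: group 1 = 'nbtt'.

'"nbtt"'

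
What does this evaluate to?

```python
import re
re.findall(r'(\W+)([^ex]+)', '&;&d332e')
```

[('&;&', 'd332')]

With 2 capturing groups, `findall` returns a 2-tuple per match.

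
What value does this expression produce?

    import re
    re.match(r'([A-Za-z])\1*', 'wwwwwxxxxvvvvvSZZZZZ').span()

A backreference is literal: `\1` must see the identical characters the first group matched.
`re.match` only tries the pattern at the start of the string.
The match spans [0:5] → 'wwwww'.
Captured: group 1 = 'w'.

(0, 5)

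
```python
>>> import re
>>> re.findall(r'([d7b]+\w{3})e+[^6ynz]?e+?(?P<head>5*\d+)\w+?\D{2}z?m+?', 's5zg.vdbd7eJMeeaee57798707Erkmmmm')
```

This matches one or more of one of [d7b], then exactly 3 of a word character (captured); then one or more of a literal 'e', then optionally any character except [6ynz], then one or more of a literal 'e' (lazy); then zero or more of the literal '5', then one or more of a digit (captured as 'head'); then one or more of a word character (lazy), then exactly 2 of a non-digit, then optionally the literal 'z'; then one or more of a literal 'm' (lazy).
Walking the string: at [6:30] match 'dbd7eJMeeaee57798707Erkm', groups = ('dbd7eJM', '57798707').
`findall` packs the 2 group values into a tuple for every match.

[('dbd7eJM', '57798707')]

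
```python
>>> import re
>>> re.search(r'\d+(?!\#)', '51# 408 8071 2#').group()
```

'5'

A negative assertion filters positions out without eating any characters.
The match spans [0:1] → '5'.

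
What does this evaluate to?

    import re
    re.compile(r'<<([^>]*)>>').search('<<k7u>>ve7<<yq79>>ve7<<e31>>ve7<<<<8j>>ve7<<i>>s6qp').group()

'<<k7u>>'

`re.search` tries every starting position until one works.
The match spans [0:7] → '<<k7u>>'.
Captured: group 1 = 'k7u'.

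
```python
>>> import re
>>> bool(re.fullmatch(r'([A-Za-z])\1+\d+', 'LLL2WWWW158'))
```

False

For `fullmatch`, every character of the input must be accounted for by the pattern.
Here there's no way to consume every character, so the call returns None, and `bool(None)` is False.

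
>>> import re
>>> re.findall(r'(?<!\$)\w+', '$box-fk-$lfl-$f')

['ox', 'fk', 'fl']

`(?!…)`/`(?<!…)` only lets a position through if the neighbouring text does NOT match; no characters are consumed.
With no groups in the pattern, `findall` gives back each whole match — 3 here.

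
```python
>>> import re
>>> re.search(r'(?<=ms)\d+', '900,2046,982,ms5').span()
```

(15, 16)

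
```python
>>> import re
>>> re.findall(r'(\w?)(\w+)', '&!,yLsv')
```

This matches optionally a word character (captured); then one or more of a word character (captured).
With 2 capturing groups, `findall` returns a 2-tuple per match.

[('y', 'Lsv')]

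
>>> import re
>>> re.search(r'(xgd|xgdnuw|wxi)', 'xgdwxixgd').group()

'xgd'

`search` walks the string left to right and returns the first match it finds.
The match spans [0:3] → 'xgd'.
Captured: group 1 = 'xgd'.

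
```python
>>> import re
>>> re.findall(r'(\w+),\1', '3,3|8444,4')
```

['3', '4']

After group 1 captures some text, `\1` only succeeds where that same text appears again.
One capturing group, so `findall` returns just the captured substring from each match — 2 in all.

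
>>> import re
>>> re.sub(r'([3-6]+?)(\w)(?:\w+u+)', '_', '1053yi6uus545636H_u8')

Each match is replaced by '_'.

'10_8'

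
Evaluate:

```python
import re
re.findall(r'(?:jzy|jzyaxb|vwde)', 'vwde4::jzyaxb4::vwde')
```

['vwde', 'jzy', 'vwde']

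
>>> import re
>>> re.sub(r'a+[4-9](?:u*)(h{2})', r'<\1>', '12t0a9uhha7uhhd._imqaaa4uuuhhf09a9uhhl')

'12t0<hh><hh>d._imq<hh>f09<hh>l'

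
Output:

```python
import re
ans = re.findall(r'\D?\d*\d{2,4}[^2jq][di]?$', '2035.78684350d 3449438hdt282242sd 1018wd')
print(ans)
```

[' 1018wd']

With no groups in the pattern, `findall` gives back each whole match — 1 here.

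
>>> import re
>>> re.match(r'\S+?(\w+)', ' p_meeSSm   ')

None

This matches one or more of a non-whitespace character (lazy); then one or more of a word character (captured).
With `match`, the pattern is implicitly anchored at the beginning.
Here the pattern fails at index 0, so the call returns None.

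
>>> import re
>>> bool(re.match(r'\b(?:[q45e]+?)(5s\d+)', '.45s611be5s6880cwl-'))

False

`re.match` won't scan ahead — the pattern has to work from the very first character.
Here the pattern fails at index 0, so the call returns None, and `bool(None)` is False.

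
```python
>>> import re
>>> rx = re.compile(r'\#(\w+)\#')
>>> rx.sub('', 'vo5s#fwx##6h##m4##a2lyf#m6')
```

Each match is replaced by ''.

'vo5sm6'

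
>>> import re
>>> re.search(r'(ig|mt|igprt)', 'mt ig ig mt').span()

The match spans [0:2] → 'mt'.

(0, 2)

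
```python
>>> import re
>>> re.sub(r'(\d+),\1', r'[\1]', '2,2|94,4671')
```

'[2]|9[4]671'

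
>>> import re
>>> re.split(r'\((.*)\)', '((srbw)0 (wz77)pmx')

The group in the pattern means `split` returns the separators' captures alongside the pieces.

['', '(srbw)0 (wz77', 'pmx']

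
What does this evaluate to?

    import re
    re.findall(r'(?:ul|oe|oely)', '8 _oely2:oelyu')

['oe', 'oe']

Branches in `(...|...)` are attempted left-to-right; the first branch that allows the whole pattern to succeed is taken.
Scanning left to right: at [3:5] → 'oe'; at [9:11] → 'oe'.
`findall` yields the raw match text (2 of them) because the pattern has no groups.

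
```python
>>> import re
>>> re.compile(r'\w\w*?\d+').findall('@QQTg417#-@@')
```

['QQTg417']

The pattern matches a word character, then zero or more of a word character (lazy); then one or more of a digit.
Matches: at [1:8] → 'QQTg417'.
No capturing groups, so `findall` returns the 1 full match string.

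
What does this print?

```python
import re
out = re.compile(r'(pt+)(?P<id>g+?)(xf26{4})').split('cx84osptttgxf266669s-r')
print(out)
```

This matches a literal 'p', then one or more of the literal 't' (captured); then one or more of a literal 'g' (lazy) (captured as 'id'); then the literal 'xf2', then exactly 4 of a literal '6' (captured).
The group in the pattern means `split` returns the separators' captures alongside the pieces.

['cx84os', 'pttt', 'g', 'xf26666', '9s-r']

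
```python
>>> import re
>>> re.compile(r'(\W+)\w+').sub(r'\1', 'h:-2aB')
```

'h:-'

This matches one or more of a non-word character (captured); then one or more of a word character.
Matches: at [1:6] → ':-2aB'.
The replacement refers to a captured group, so each match is rewritten using its own captured text.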